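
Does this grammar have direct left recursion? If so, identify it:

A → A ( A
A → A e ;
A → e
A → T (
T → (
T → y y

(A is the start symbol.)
Yes, A is left-recursive

Direct left recursion occurs when N → N α for some non-terminal N (the right-hand side begins with the left-hand side itself).

A → A ( A: LEFT RECURSIVE (starts with A)
A → A e ;: LEFT RECURSIVE (starts with A)
A → e: starts with e
A → T (: starts with T
T → (: starts with '('
T → y y: starts with y

The grammar has direct left recursion on: A.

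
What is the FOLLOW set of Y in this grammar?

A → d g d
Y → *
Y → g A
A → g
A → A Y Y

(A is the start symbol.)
To compute FOLLOW(Y), find every occurrence of Y on a right-hand side N → α Y β: add FIRST(β) \ {ε}, and if β is empty or nullable also add FOLLOW(N). Iterate to a fixed point.

In A → A Y Y: Y is followed by Y, add FIRST(Y) \ {ε} = { '*', 'g' }
In A → A Y Y: Y is at the end, add FOLLOW(A)

The FOLLOW sets referred to above (computed the same way, to a fixed point):
  FOLLOW(A) = { $, '*', 'g' }

Taking the union: FOLLOW(Y) = { $, '*', 'g' }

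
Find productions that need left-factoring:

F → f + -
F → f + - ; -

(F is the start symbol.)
Left-factoring is needed when two productions for the same non-terminal
share a common prefix on the right-hand side.

Productions for F:
  F → f + -
  F → f + - ; -

Found common prefix 'f + -' in productions for F

Answer: Yes, F has productions with common prefix 'f + -'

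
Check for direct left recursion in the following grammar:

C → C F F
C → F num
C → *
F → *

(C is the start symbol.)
Yes, C is left-recursive

C → C F F: LEFT RECURSIVE (starts with C)
C → F num: starts with F
C → *: starts with '*'
F → *: starts with '*'

The grammar has direct left recursion on: C.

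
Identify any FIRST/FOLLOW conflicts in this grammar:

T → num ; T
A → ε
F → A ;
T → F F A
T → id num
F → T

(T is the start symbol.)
Nullable non-terminals: A.
A has a nullable alternative but only one production, so nothing to check.

F, T have no nullable alternative, so no FIRST/FOLLOW check is needed there.

No FIRST/FOLLOW conflicts found.

Answer: No FIRST/FOLLOW conflicts.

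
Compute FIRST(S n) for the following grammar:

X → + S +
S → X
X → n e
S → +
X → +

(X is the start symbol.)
{ '+', 'n' }

FIRST sets of the non-terminals involved (from the grammar, by fixed-point iteration):
  FIRST(S) = { '+', 'n' }

To compute FIRST(S n), process the symbols left to right:
Symbol S is a non-terminal. Add FIRST(S) \ {ε} = { '+', 'n' }
S is not nullable (ε ∉ FIRST(S)), so stop here.
FIRST(S n) = { '+', 'n' }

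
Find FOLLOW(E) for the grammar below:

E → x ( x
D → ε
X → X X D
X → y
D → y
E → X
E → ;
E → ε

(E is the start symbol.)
E is the start symbol, so $ ∈ FOLLOW(E).
E does not occur on any right-hand side.

Taking the union: FOLLOW(E) = { $ }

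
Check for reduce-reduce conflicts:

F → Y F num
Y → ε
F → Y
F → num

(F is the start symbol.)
Augment with F' → F and build the canonical LR(0) collection (I0 = CLOSURE({[F' → . F]}), then GOTO on every symbol after a dot until no new states appear). It has 6 states:
  I0: { [F → . Y F num], [F → . Y], [F → . num], [F' → . F], [Y → .] }  — shift, reduce
  I1: { [F' → F .] }  — accept
  I2: { [F → . Y F num], [F → . Y], [F → . num], [F → Y . F num], [F → Y .], [Y → .] }  — shift, 2 reduces
  I3: { [F → num .] }  — reduce
  I4: { [F → Y F . num] }  — shift
  I5: { [F → Y F num .] }  — reduce

I2 contains complete items [F → Y .], [Y → .] — reduce-reduce conflict.

Answer: Yes — I2: [F → Y .] vs [Y → .]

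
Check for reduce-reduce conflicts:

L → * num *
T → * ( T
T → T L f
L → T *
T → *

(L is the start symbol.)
Yes — I4: [L → T * .] vs [T → * .]

Augment with L' → L and build the canonical LR(0) collection (I0 = CLOSURE({[L' → . L]}), then GOTO on every symbol after a dot until no new states appear). It has 12 states:
  I0: { [L → . * num *], [L → . T *], [L' → . L], [T → . * ( T], [T → . *], [T → . T L f] }  — shift
  I1: { [L → * . num *], [T → * . ( T], [T → * .] }  — shift, reduce
  I2: { [L' → L .] }  — accept
  I3: { [L → . * num *], [L → . T *], [L → T . *], [T → . * ( T], [T → . *], [T → . T L f], [T → T . L f] }  — shift
  I4: { [L → * . num *], [L → T * .], [T → * . ( T], [T → * .] }  — shift, 2 reduces
  I5: { [T → T L . f] }  — shift
  I6: { [T → T L f .] }  — reduce
  I7: { [T → * ( . T], [T → . * ( T], [T → . *], [T → . T L f] }  — shift
  I8: { [L → * num . *] }  — shift
  I9: { [L → * num * .] }  — reduce
  I10: { [T → * . ( T], [T → * .] }  — shift, reduce
  I11: { [L → . * num *], [L → . T *], [T → * ( T .], [T → . * ( T], [T → . *], [T → . T L f], [T → T . L f] }  — shift, reduce

I4 contains complete items [L → T * .], [T → * .] — reduce-reduce conflict.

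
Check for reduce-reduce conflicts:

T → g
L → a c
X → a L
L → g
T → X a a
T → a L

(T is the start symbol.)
A reduce-reduce conflict occurs when an LR(0) state has two complete items [A → α .] and [B → β .] — both call for a reduction, and with no lookahead the parser cannot choose between them.

Augment with T' → T and build the canonical LR(0) collection (I0 = CLOSURE({[T' → . T]}), then GOTO on every symbol after a dot until no new states appear). It has 11 states:
  I0: { [T → . X a a], [T → . a L], [T → . g], [T' → . T], [X → . a L] }  — shift
  I1: { [T' → T .] }  — accept
  I2: { [T → X . a a] }  — shift
  I3: { [L → . a c], [L → . g], [T → a . L], [X → a . L] }  — shift
  I4: { [T → g .] }  — reduce
  I5: { [T → a L .], [X → a L .] }  — 2 reduces
  I6: { [L → a . c] }  — shift
  I7: { [L → g .] }  — reduce
  I8: { [L → a c .] }  — reduce
  I9: { [T → X a . a] }  — shift
  I10: { [T → X a a .] }  — reduce

I5 contains complete items [T → a L .], [X → a L .] — reduce-reduce conflict.

Answer: Yes — I5: [T → a L .] vs [X → a L .]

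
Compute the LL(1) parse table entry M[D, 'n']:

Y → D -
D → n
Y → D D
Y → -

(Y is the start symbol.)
To find M[D, 'n'], we find productions for D where 'n' is in the predict set (PREDICT(N → α) = (FIRST(α) \ {ε}) ∪ (FOLLOW(N) if α ⇒* ε)).

D → n: PREDICT = { 'n' }
  'n' is in predict set, so this production goes in M[D, 'n']

M[D, 'n'] = D → n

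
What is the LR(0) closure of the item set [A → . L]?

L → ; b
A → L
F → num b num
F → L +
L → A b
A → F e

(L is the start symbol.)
{ [A → . F e], [A → . L], [F → . L +], [F → . num b num], [L → . ; b], [L → . A b] }

Start with: [A → . L]
  [A → . L] has the dot before L: add [L → . ; b], [L → . A b]
  [L → . A b] has the dot before A: add [A → . F e]
  [A → . F e] has the dot before F: add [F → . num b num], [F → . L +]
No further items can be added.

CLOSURE = { [A → . F e], [A → . L], [F → . L +], [F → . num b num], [L → . ; b], [L → . A b] }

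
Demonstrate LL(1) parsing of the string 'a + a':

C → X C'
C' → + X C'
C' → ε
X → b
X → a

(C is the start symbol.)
LL(1) parsing maintains a stack (initially the start symbol over $) and the input. At each step: if the stack top is a terminal, match it against the current input token; if it is a non-terminal N, replace it with the RHS of M[N, lookahead] (the unique production whose predict set contains the lookahead).

Stack is shown with the top on the left.

Stack     Input    Action
-------------------------
C $       a + a $  output C → X C'
X C' $    a + a $  output X → a
a C' $    a + a $  match 'a'
C' $      + a $    output C' → + X C'
+ X C' $  + a $    match '+'
X C' $    a $      output X → a
a C' $    a $      match 'a'
C' $      $        output C' → ε
$         $        accept

The string is accepted.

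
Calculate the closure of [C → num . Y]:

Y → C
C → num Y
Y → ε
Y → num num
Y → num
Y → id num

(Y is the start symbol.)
{ [C → . num Y], [C → num . Y], [Y → . C], [Y → . id num], [Y → . num num], [Y → . num], [Y → .] }

To compute CLOSURE, for each item [A → α.Bβ] where B is a non-terminal, add [B → .γ] for all productions B → γ; repeat for the newly added items until nothing changes.

Start with: [C → num . Y]
  [C → num . Y] has the dot before Y: add [Y → . C], [Y → .], [Y → . num num], [Y → . num], [Y → . id num]
  [Y → . C] has the dot before C: add [C → . num Y]
No further items can be added.

CLOSURE = { [C → . num Y], [C → num . Y], [Y → . C], [Y → . id num], [Y → . num num], [Y → . num], [Y → .] }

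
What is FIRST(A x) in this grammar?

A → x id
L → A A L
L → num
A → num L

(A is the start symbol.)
{ 'num', 'x' }

FIRST sets of the non-terminals involved (from the grammar, by fixed-point iteration):
  FIRST(A) = { 'num', 'x' }

To compute FIRST(A x), process the symbols left to right:
Symbol A is a non-terminal. Add FIRST(A) \ {ε} = { 'num', 'x' }
A is not nullable (ε ∉ FIRST(A)), so stop here.
FIRST(A x) = { 'num', 'x' }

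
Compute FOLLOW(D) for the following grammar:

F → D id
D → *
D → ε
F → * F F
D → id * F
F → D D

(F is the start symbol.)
To compute FOLLOW(D), find every occurrence of D on a right-hand side N → α D β: add FIRST(β) \ {ε}, and if β is empty or nullable also add FOLLOW(N). Iterate to a fixed point.

In F → D id: D is followed by id, add FIRST(id) \ {ε} = { 'id' }
In F → D D: D is followed by D, add FIRST(D) \ {ε} = { '*', 'id' }
  D is nullable, so also add FOLLOW(F)
In F → D D: D is at the end, add FOLLOW(F)

The FOLLOW sets referred to above (computed the same way, to a fixed point):
  FOLLOW(F) = { $, '*', 'id' }

Taking the union: FOLLOW(D) = { $, '*', 'id' }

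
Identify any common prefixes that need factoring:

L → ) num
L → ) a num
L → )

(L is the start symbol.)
Yes, L has productions with common prefix ')'

Left-factoring is needed when two productions for the same non-terminal
share a common prefix on the right-hand side.

Productions for L:
  L → ) num
  L → ) a num
  L → )

Found common prefix ')' in productions for L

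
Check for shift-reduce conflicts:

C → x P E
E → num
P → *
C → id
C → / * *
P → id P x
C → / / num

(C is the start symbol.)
A shift-reduce conflict occurs when an LR(0) state has both:
  - a complete (reduce) item [A → α .] (dot at the end), and
  - a shift item [B → β . c γ] (dot before a terminal).

Augment with C' → C and build the canonical LR(0) collection (I0 = CLOSURE({[C' → . C]}), then GOTO on every symbol after a dot until no new states appear). It has 16 states:
  I0: { [C → . / * *], [C → . / / num], [C → . id], [C → . x P E], [C' → . C] }  — shift
  I1: { [C → / . * *], [C → / . / num] }  — shift
  I2: { [C' → C .] }  — accept
  I3: { [C → id .] }  — reduce
  I4: { [C → x . P E], [P → . *], [P → . id P x] }  — shift
  I5: { [P → * .] }  — reduce
  I6: { [C → x P . E], [E → . num] }  — shift
  I7: { [P → . *], [P → . id P x], [P → id . P x] }  — shift
  I8: { [P → id P . x] }  — shift
  I9: { [P → id P x .] }  — reduce
  I10: { [C → x P E .] }  — reduce
  I11: { [E → num .] }  — reduce
  I12: { [C → / * . *] }  — shift
  I13: { [C → / / . num] }  — shift
  I14: { [C → / / num .] }  — reduce
  I15: { [C → / * * .] }  — reduce

No state contains both a complete item and a shift item.

Answer: No shift-reduce conflicts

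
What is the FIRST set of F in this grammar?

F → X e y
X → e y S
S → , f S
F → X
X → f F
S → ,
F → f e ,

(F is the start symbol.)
FIRST sets of the other non-terminals involved (by the same procedure, iterated to a fixed point):
  FIRST(X) = { 'e', 'f' }

From F → X e y:
  - X is a non-terminal: add FIRST(X) \ {ε} = { 'e', 'f' }
    X is not nullable, so stop
From F → X:
  - X is a non-terminal: add FIRST(X) \ {ε} = { 'e', 'f' }
    X is not nullable, so stop
From F → f e ,:
  - f is a terminal: add 'f' and stop

Collecting: FIRST(F) = { 'e', 'f' }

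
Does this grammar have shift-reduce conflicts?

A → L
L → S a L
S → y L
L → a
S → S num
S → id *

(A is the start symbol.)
No shift-reduce conflicts

A shift-reduce conflict occurs when an LR(0) state has both:
  - a complete (reduce) item [A → α .] (dot at the end), and
  - a shift item [B → β . c γ] (dot before a terminal).

Augment with A' → A and build the canonical LR(0) collection (I0 = CLOSURE({[A' → . A]}), then GOTO on every symbol after a dot until no new states appear). It has 12 states:
  I0: { [A → . L], [A' → . A], [L → . S a L], [L → . a], [S → . S num], [S → . id *], [S → . y L] }  — shift
  I1: { [A' → A .] }  — accept
  I2: { [A → L .] }  — reduce
  I3: { [L → S . a L], [S → S . num] }  — shift
  I4: { [L → a .] }  — reduce
  I5: { [S → id . *] }  — shift
  I6: { [L → . S a L], [L → . a], [S → . S num], [S → . id *], [S → . y L], [S → y . L] }  — shift
  I7: { [S → y L .] }  — reduce
  I8: { [S → id * .] }  — reduce
  I9: { [L → . S a L], [L → . a], [L → S a . L], [S → . S num], [S → . id *], [S → . y L] }  — shift
  I10: { [S → S num .] }  — reduce
  I11: { [L → S a L .] }  — reduce

No state contains both a complete item and a shift item.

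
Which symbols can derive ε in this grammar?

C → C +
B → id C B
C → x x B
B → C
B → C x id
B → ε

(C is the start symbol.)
ε-productions: B → ε
So B is immediately nullable.
No further non-terminal can be added: every production for the remaining non-terminals contains a terminal or a non-nullable non-terminal.
Nullable = { 'B' }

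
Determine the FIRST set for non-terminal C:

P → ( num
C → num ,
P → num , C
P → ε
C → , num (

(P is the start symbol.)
From C → num ,:
  - num is a terminal: add 'num' and stop
From C → , num (:
  - ',' is a terminal: add ',' and stop

Collecting: FIRST(C) = { ',', 'num' }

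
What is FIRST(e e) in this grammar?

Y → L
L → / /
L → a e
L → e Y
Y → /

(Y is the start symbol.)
{ 'e' }

To compute FIRST(e e), process the symbols left to right:
Symbol e is a terminal. Add 'e' and stop.
FIRST(e e) = { 'e' }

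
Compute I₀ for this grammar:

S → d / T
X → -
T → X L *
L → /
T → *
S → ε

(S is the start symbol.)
First, augment the grammar with S' → S
I₀ = CLOSURE({ [S' → . S] }):
  [S' → . S] has the dot before S: add [S → . d / T], [S → .]
No further items can be added.

I₀ = { [S → . d / T], [S → .], [S' → . S] }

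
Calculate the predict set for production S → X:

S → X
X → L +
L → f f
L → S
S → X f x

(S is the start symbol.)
{ 'f' }

PREDICT(S → X) = (FIRST(RHS) \ {ε}) ∪ (FOLLOW(S) if ε ∈ FIRST(RHS), i.e. RHS ⇒* ε)
FIRST(X) = { 'f' }
FIRST(X) = { 'f' }
ε ∉ FIRST(X), so FOLLOW(S) is not added.
PREDICT(S → X) = { 'f' }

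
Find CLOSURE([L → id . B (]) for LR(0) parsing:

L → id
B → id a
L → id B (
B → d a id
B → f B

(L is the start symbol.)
{ [B → . d a id], [B → . f B], [B → . id a], [L → id . B (] }

Start with: [L → id . B (]
  [L → id . B (] has the dot before B: add [B → . id a], [B → . d a id], [B → . f B]
No further items can be added.

CLOSURE = { [B → . d a id], [B → . f B], [B → . id a], [L → id . B (] }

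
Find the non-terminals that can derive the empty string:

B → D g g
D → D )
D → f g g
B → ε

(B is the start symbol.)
{ 'B' }

ε-productions: B → ε
So B is immediately nullable.
No further non-terminal can be added: every production for the remaining non-terminals contains a terminal or a non-nullable non-terminal.
Nullable = { 'B' }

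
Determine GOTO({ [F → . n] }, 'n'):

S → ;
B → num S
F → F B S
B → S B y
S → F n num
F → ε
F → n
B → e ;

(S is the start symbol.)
GOTO(I, 'n') = CLOSURE({ [A → αX.β] : [A → α.Xβ] ∈ I, X = 'n' })

Items with dot before 'n', with the dot advanced:
  [F → . n] → [F → n .]
Closure adds nothing (no advanced item has the dot before a non-terminal).

GOTO = { [F → n .] }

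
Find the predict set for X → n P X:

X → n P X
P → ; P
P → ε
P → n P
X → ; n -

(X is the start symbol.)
{ 'n' }

PREDICT(X → n P X) = (FIRST(RHS) \ {ε}) ∪ (FOLLOW(X) if ε ∈ FIRST(RHS), i.e. RHS ⇒* ε)
FIRST(n P X) = { 'n' }
ε ∉ FIRST(n P X), so FOLLOW(X) is not added.
PREDICT(X → n P X) = { 'n' }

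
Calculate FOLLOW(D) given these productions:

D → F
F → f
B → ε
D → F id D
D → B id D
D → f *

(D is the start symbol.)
{ $ }

D is the start symbol, so $ ∈ FOLLOW(D).
In D → F id D: D is at the end; this adds FOLLOW(D) to itself — nothing new
In D → B id D: D is at the end; this adds FOLLOW(D) to itself — nothing new

Taking the union: FOLLOW(D) = { $ }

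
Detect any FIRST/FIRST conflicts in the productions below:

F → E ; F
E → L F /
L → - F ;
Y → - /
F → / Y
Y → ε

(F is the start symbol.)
No FIRST/FIRST conflicts.

A FIRST/FIRST conflict occurs when two productions N → α and N → β for the same non-terminal have FIRST(α) ∩ FIRST(β) ≠ ∅ (with ε ∈ FIRST of a nullable right-hand side, so two nullable alternatives also conflict).

FIRST sets of the non-terminals at (or reachable through a nullable prefix from) the front of some alternative:
  FIRST(E) = { '-' }

Productions for F:
  F → E ; F: FIRST = { '-' }
  F → / Y: FIRST = { '/' }
Productions for Y:
  Y → - /: FIRST = { '-' }
  Y → ε: FIRST = { ε }
E, L have only one production, so no FIRST/FIRST conflict is possible there.

All alternatives of each non-terminal have pairwise disjoint FIRST sets.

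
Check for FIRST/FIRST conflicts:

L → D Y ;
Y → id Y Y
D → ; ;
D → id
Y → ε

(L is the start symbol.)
No FIRST/FIRST conflicts.

A FIRST/FIRST conflict occurs when two productions N → α and N → β for the same non-terminal have FIRST(α) ∩ FIRST(β) ≠ ∅ (with ε ∈ FIRST of a nullable right-hand side, so two nullable alternatives also conflict).

Productions for Y:
  Y → id Y Y: FIRST = { 'id' }
  Y → ε: FIRST = { ε }
Productions for D:
  D → ; ;: FIRST = { ';' }
  D → id: FIRST = { 'id' }
L has only one production, so no FIRST/FIRST conflict is possible there.

All alternatives of each non-terminal have pairwise disjoint FIRST sets.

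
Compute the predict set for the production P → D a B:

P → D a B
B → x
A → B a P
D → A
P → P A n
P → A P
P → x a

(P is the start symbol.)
{ 'x' }

PREDICT(P → D a B) = (FIRST(RHS) \ {ε}) ∪ (FOLLOW(P) if ε ∈ FIRST(RHS), i.e. RHS ⇒* ε)
FIRST(D) = { 'x' }
FIRST(D a B) = { 'x' }
ε ∉ FIRST(D a B), so FOLLOW(P) is not added.
PREDICT(P → D a B) = { 'x' }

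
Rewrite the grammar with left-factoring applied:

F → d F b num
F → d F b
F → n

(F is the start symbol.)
Left-factoring transforms A → αβ₁ | αβ₂ into A → αA' and A' → β₁ | β₂
(α is the longest common prefix among the alternatives). Repeat until
no nonterminal has two alternatives with a common prefix.

Round 1: F has alternatives sharing prefix 'd F b'. Introduce F': F → d F b F'
  Add: F' → num
  Add: F' → ε

No remaining common prefixes — done.

Resulting grammar:
F → d F b F'
F' → num
F' → ε
F → n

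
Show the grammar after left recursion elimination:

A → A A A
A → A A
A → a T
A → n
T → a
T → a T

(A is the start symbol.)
A → a T A'
A → n A'
A' → A A A'
A' → A A'
A' → ε
T → a
T → a T

A is directly left-recursive. The standard transformation for
  A → A α₁ | ... | A α_m | β₁ | ... | β_n
is
  A  → β₁ A' | ... | β_n A'
  A' → α₁ A' | ... | α_m A' | ε

A → a T becomes A → a T A'
A → n becomes A → n A'
A → A A A becomes A' → A A A'
A → A A becomes A' → A A'
Add A' → ε

Productions for other non-terminals are unchanged:
  T → a
  T → a T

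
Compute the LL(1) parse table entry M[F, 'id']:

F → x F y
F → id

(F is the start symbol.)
F → id

To find M[F, 'id'], we find productions for F where 'id' is in the predict set (PREDICT(N → α) = (FIRST(α) \ {ε}) ∪ (FOLLOW(N) if α ⇒* ε)).

F → x F y: PREDICT = { 'x' }
F → id: PREDICT = { 'id' }
  'id' is in predict set, so this production goes in M[F, 'id']

M[F, 'id'] = F → id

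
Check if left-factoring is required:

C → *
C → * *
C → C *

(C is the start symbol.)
Yes, C has productions with common prefix '*'

Left-factoring is needed when two productions for the same non-terminal
share a common prefix on the right-hand side.

Productions for C:
  C → *
  C → * *
  C → C *

Found common prefix '*' in productions for C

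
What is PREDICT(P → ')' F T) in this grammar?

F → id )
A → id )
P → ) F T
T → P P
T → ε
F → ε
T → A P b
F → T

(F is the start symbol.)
PREDICT(P → ')' F T) = (FIRST(RHS) \ {ε}) ∪ (FOLLOW(P) if ε ∈ FIRST(RHS), i.e. RHS ⇒* ε)
FIRST(')' F T) = { ')' }
ε ∉ FIRST(')' F T), so FOLLOW(P) is not added.
PREDICT(P → ')' F T) = { ')' }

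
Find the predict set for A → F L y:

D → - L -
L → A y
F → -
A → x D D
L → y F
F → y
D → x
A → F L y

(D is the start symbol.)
{ '-', 'y' }

PREDICT(A → F L y) = (FIRST(RHS) \ {ε}) ∪ (FOLLOW(A) if ε ∈ FIRST(RHS), i.e. RHS ⇒* ε)
FIRST(F) = { '-', 'y' }
FIRST(F L y) = { '-', 'y' }
ε ∉ FIRST(F L y), so FOLLOW(A) is not added.
PREDICT(A → F L y) = { '-', 'y' }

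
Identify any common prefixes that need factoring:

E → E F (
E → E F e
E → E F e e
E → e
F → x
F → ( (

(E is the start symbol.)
Left-factoring is needed when two productions for the same non-terminal
share a common prefix on the right-hand side.

Productions for E:
  E → E F (
  E → E F e
  E → E F e e
  E → e
Productions for F:
  F → x
  F → ( (

Found common prefix 'E F' in productions for E

Answer: Yes, E has productions with common prefix 'E F'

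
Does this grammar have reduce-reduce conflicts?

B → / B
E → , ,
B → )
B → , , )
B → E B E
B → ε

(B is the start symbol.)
A reduce-reduce conflict occurs when an LR(0) state has two complete items [A → α .] and [B → β .] — both call for a reduction, and with no lookahead the parser cannot choose between them.

Augment with B' → B and build the canonical LR(0) collection (I0 = CLOSURE({[B' → . B]}), then GOTO on every symbol after a dot until no new states appear). It has 13 states:
  I0: { [B → . )], [B → . , , )], [B → . / B], [B → . E B E], [B → .], [B' → . B], [E → . , ,] }  — shift, reduce
  I1: { [B → ) .] }  — reduce
  I2: { [B → , . , )], [E → , . ,] }  — shift
  I3: { [B → . )], [B → . , , )], [B → . / B], [B → . E B E], [B → .], [B → / . B], [E → . , ,] }  — shift, reduce
  I4: { [B' → B .] }  — accept
  I5: { [B → . )], [B → . , , )], [B → . / B], [B → . E B E], [B → .], [B → E . B E], [E → . , ,] }  — shift, reduce
  I6: { [B → E B . E], [E → . , ,] }  — shift
  I7: { [E → , . ,] }  — shift
  I8: { [B → E B E .] }  — reduce
  I9: { [E → , , .] }  — reduce
  I10: { [B → / B .] }  — reduce
  I11: { [B → , , . )], [E → , , .] }  — shift, reduce
  I12: { [B → , , ) .] }  — reduce

No state contains more than one complete item.

Answer: No reduce-reduce conflicts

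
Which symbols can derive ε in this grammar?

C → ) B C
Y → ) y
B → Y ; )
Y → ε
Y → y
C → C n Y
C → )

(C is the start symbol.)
{ 'Y' }

A non-terminal is nullable if it can derive ε (the empty string): either it has an ε-production, or it has a production whose right-hand side consists entirely of nullable non-terminals.

ε-productions: Y → ε
So Y is immediately nullable.
No further non-terminal can be added: every production for the remaining non-terminals contains a terminal or a non-nullable non-terminal.
Nullable = { 'Y' }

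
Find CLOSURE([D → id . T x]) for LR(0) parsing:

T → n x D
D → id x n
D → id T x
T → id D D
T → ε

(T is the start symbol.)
{ [D → id . T x], [T → . id D D], [T → . n x D], [T → .] }

Start with: [D → id . T x]
  [D → id . T x] has the dot before T: add [T → . n x D], [T → . id D D], [T → .]
No further items can be added.

CLOSURE = { [D → id . T x], [T → . id D D], [T → . n x D], [T → .] }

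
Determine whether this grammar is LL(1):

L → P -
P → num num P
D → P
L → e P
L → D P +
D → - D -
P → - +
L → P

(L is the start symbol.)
A grammar is LL(1) if for each non-terminal N with multiple productions, the predict sets of those productions are pairwise disjoint, where PREDICT(N → α) = (FIRST(α) \ {ε}) ∪ (FOLLOW(N) if α ⇒* ε).

Relevant sets:
  FIRST(P) = { '-', 'num' }
  FIRST(D) = { '-', 'num' }

For L:
  PREDICT(L → P '-') = { '-', 'num' }
  PREDICT(L → e P) = { 'e' }
  PREDICT(L → D P '+') = { '-', 'num' }
  PREDICT(L → P) = { '-', 'num' }
For P:
  PREDICT(P → num num P) = { 'num' }
  PREDICT(P → '-' '+') = { '-' }
For D:
  PREDICT(D → P) = { '-', 'num' }
  PREDICT(D → '-' D '-') = { '-' }

Conflict found: Predict set conflict for L: { '-', 'num' }
The grammar is NOT LL(1).

Answer: No. Predict set conflict for L: { '-', 'num' }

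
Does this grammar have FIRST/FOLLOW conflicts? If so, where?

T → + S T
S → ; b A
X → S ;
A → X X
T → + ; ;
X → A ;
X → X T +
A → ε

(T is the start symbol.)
Yes. A → X X with FOLLOW(A) on { ';' }

A FIRST/FOLLOW conflict occurs when a non-terminal N has a nullable alternative N → β (β ⇒* ε) and another alternative N → α with FIRST(α) ∩ FOLLOW(N) ≠ ∅: on such a lookahead the parser cannot decide between expanding α and letting N vanish via β.

Nullable non-terminals: A.
FIRST sets used below: FIRST(X) = { ';' }

A: nullable alternative(s) A → ε; FOLLOW(A) = { '+', ';' }
  A → X X: FIRST \ {ε} = { ';' } — overlaps FOLLOW(A) on { ';' }: CONFLICT
  A → ε: FIRST \ {ε} = { } — this is the only nullable alternative, skip

S, T, X have no nullable alternative, so no FIRST/FOLLOW check is needed there.

So the grammar has 1 FIRST/FOLLOW conflict (marked CONFLICT above).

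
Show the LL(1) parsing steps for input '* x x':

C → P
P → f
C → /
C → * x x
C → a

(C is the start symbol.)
Stack is shown with the top on the left.

Stack    Input    Action
------------------------
C $      * x x $  output C → * x x
* x x $  * x x $  match '*'
x x $    x x $    match 'x'
x $      x $      match 'x'
$        $        accept

The string is accepted.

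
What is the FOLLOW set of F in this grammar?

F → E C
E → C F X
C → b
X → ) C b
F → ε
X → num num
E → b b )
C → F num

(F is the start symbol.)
{ $, ')', 'num' }

F is the start symbol, so $ ∈ FOLLOW(F).
In E → C F X: F is followed by X, add FIRST(X) \ {ε} = { ')', 'num' }
In C → F num: F is followed by num, add FIRST(num) \ {ε} = { 'num' }

Taking the union: FOLLOW(F) = { $, ')', 'num' }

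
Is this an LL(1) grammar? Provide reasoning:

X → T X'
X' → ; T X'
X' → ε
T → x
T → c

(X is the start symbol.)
Yes, the grammar is LL(1).

Relevant sets:
  FOLLOW(X') = { $ }

For X':
  PREDICT(X' → ';' T X') = { ';' }
  PREDICT(X' → ε) = { $ }
For T:
  PREDICT(T → x) = { 'x' }
  PREDICT(T → c) = { 'c' }
X has a single production, so nothing to check there.

All predict sets are disjoint. The grammar IS LL(1).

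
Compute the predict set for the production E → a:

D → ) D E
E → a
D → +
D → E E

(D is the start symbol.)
{ 'a' }

PREDICT(E → a) = (FIRST(RHS) \ {ε}) ∪ (FOLLOW(E) if ε ∈ FIRST(RHS), i.e. RHS ⇒* ε)
FIRST(a) = { 'a' }
ε ∉ FIRST(a), so FOLLOW(E) is not added.
PREDICT(E → a) = { 'a' }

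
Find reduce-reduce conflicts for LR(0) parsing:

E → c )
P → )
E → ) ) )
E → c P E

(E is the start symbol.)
Yes — I4: [E → c ) .] vs [P → ) .]

A reduce-reduce conflict occurs when an LR(0) state has two complete items [A → α .] and [B → β .] — both call for a reduction, and with no lookahead the parser cannot choose between them.

Augment with E' → E and build the canonical LR(0) collection (I0 = CLOSURE({[E' → . E]}), then GOTO on every symbol after a dot until no new states appear). It has 9 states:
  I0: { [E → . ) ) )], [E → . c )], [E → . c P E], [E' → . E] }  — shift
  I1: { [E → ) . ) )] }  — shift
  I2: { [E' → E .] }  — accept
  I3: { [E → c . )], [E → c . P E], [P → . )] }  — shift
  I4: { [E → c ) .], [P → ) .] }  — 2 reduces
  I5: { [E → . ) ) )], [E → . c )], [E → . c P E], [E → c P . E] }  — shift
  I6: { [E → c P E .] }  — reduce
  I7: { [E → ) ) . )] }  — shift
  I8: { [E → ) ) ) .] }  — reduce

I4 contains complete items [E → c ) .], [P → ) .] — reduce-reduce conflict.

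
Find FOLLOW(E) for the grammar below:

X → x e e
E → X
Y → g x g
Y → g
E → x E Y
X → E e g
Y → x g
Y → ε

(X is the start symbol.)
To compute FOLLOW(E), find every occurrence of E on a right-hand side N → α E β: add FIRST(β) \ {ε}, and if β is empty or nullable also add FOLLOW(N). Iterate to a fixed point.

In E → x E Y: E is followed by Y, add FIRST(Y) \ {ε} = { 'g', 'x' }
  Y is nullable, so FOLLOW(E) is also included — that is the set being defined, nothing new
In X → E e g: E is followed by e g, add FIRST(e g) \ {ε} = { 'e' }

Taking the union: FOLLOW(E) = { 'e', 'g', 'x' }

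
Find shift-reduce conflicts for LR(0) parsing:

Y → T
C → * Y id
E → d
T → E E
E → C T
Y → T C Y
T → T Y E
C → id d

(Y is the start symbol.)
Yes — I4: [Y → T .] vs [C → . * Y id]; I12: [E → C T .] vs [C → . * Y id]; I15: [E → C T .] vs [C → . * Y id]

A shift-reduce conflict occurs when an LR(0) state has both:
  - a complete (reduce) item [A → α .] (dot at the end), and
  - a shift item [B → β . c γ] (dot before a terminal).

Augment with Y' → Y and build the canonical LR(0) collection (I0 = CLOSURE({[Y' → . Y]}), then GOTO on every symbol after a dot until no new states appear). It has 18 states:
  I0: { [C → . * Y id], [C → . id d], [E → . C T], [E → . d], [T → . E E], [T → . T Y E], [Y → . T C Y], [Y → . T], [Y' → . Y] }  — shift
  I1: { [C → * . Y id], [C → . * Y id], [C → . id d], [E → . C T], [E → . d], [T → . E E], [T → . T Y E], [Y → . T C Y], [Y → . T] }  — shift
  I2: { [C → . * Y id], [C → . id d], [E → . C T], [E → . d], [E → C . T], [T → . E E], [T → . T Y E] }  — shift
  I3: { [C → . * Y id], [C → . id d], [E → . C T], [E → . d], [T → E . E] }  — shift
  I4: { [C → . * Y id], [C → . id d], [E → . C T], [E → . d], [T → . E E], [T → . T Y E], [T → T . Y E], [Y → . T C Y], [Y → . T], [Y → T . C Y], [Y → T .] }  — shift, reduce
  I5: { [Y' → Y .] }  — accept
  I6: { [E → d .] }  — reduce
  I7: { [C → id . d] }  — shift
  I8: { [C → id d .] }  — reduce
  I9: { [C → . * Y id], [C → . id d], [E → . C T], [E → . d], [E → C . T], [T → . E E], [T → . T Y E], [Y → . T C Y], [Y → . T], [Y → T C . Y] }  — shift
  I10: { [C → . * Y id], [C → . id d], [E → . C T], [E → . d], [T → T Y . E] }  — shift
  I11: { [T → T Y E .] }  — reduce
  I12: { [C → . * Y id], [C → . id d], [E → . C T], [E → . d], [E → C T .], [T → . E E], [T → . T Y E], [T → T . Y E], [Y → . T C Y], [Y → . T], [Y → T . C Y], [Y → T .] }  — shift, 2 reduces
  I13: { [Y → T C Y .] }  — reduce
  I14: { [T → E E .] }  — reduce
  I15: { [C → . * Y id], [C → . id d], [E → . C T], [E → . d], [E → C T .], [T → . E E], [T → . T Y E], [T → T . Y E], [Y → . T C Y], [Y → . T] }  — shift, reduce
  I16: { [C → * Y . id] }  — shift
  I17: { [C → * Y id .] }  — reduce

I4 contains reduce item [Y → T .] and shift items [C → . * Y id], [C → . id d], [E → . d] — shift-reduce conflict.
I12 contains reduce items [E → C T .], [Y → T .] and shift items [C → . * Y id], [C → . id d], [E → . d] — shift-reduce conflict.
I15 contains reduce item [E → C T .] and shift items [C → . * Y id], [C → . id d], [E → . d] — shift-reduce conflict.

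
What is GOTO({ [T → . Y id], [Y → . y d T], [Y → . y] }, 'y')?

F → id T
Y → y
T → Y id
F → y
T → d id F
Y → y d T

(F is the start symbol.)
{ [Y → y . d T], [Y → y .] }

GOTO(I, 'y') = CLOSURE({ [A → αX.β] : [A → α.Xβ] ∈ I, X = 'y' })

Items with dot before 'y', with the dot advanced:
  [Y → . y] → [Y → y .]
  [Y → . y d T] → [Y → y . d T]
Closure adds nothing (no advanced item has the dot before a non-terminal).

GOTO = { [Y → y . d T], [Y → y .] }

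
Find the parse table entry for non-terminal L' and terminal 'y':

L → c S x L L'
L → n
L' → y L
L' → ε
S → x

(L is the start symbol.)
L' → y L, L' → ε

To find M[L', 'y'], we find productions for L' where 'y' is in the predict set (PREDICT(N → α) = (FIRST(α) \ {ε}) ∪ (FOLLOW(N) if α ⇒* ε)).

Relevant sets:
  FOLLOW(L') = { $, 'y' }

L' → y L: PREDICT = { 'y' }
  'y' is in predict set, so this production goes in M[L', 'y']
L' → ε: PREDICT = { $, 'y' }
  'y' is in predict set, so this production goes in M[L', 'y']

M[L', 'y'] = L' → y L, L' → ε  (a multiply-defined cell — the grammar is not LL(1))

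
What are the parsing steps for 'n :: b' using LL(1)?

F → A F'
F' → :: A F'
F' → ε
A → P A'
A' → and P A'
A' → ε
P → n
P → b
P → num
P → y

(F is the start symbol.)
Stack is shown with the top on the left.

Stack      Input     Action
---------------------------
F $        n :: b $  output F → A F'
A F' $     n :: b $  output A → P A'
P A' F' $  n :: b $  output P → n
n A' F' $  n :: b $  match 'n'
A' F' $    :: b $    output A' → ε
F' $       :: b $    output F' → :: A F'
:: A F' $  :: b $    match '::'
A F' $     b $       output A → P A'
P A' F' $  b $       output P → b
b A' F' $  b $       match 'b'
A' F' $    $         output A' → ε
F' $       $         output F' → ε
$          $         accept

The string is accepted.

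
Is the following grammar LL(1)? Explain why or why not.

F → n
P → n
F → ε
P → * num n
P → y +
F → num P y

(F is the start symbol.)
Relevant sets:
  FOLLOW(F) = { $ }

For F:
  PREDICT(F → n) = { 'n' }
  PREDICT(F → ε) = { $ }
  PREDICT(F → num P y) = { 'num' }
For P:
  PREDICT(P → n) = { 'n' }
  PREDICT(P → '*' num n) = { '*' }
  PREDICT(P → y '+') = { 'y' }

All predict sets are disjoint. The grammar IS LL(1).

Answer: Yes, the grammar is LL(1).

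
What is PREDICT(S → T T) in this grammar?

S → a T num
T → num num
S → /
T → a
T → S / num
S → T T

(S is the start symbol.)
PREDICT(S → T T) = (FIRST(RHS) \ {ε}) ∪ (FOLLOW(S) if ε ∈ FIRST(RHS), i.e. RHS ⇒* ε)
FIRST(T) = { '/', 'a', 'num' }
FIRST(T T) = { '/', 'a', 'num' }
ε ∉ FIRST(T T), so FOLLOW(S) is not added.
PREDICT(S → T T) = { '/', 'a', 'num' }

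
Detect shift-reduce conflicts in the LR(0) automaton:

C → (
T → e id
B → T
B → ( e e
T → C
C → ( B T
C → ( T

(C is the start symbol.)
A shift-reduce conflict occurs when an LR(0) state has both:
  - a complete (reduce) item [A → α .] (dot at the end), and
  - a shift item [B → β . c γ] (dot before a terminal).

Augment with C' → C and build the canonical LR(0) collection (I0 = CLOSURE({[C' → . C]}), then GOTO on every symbol after a dot until no new states appear). It has 12 states:
  I0: { [C → . ( B T], [C → . ( T], [C → . (], [C' → . C] }  — shift
  I1: { [B → . ( e e], [B → . T], [C → ( . B T], [C → ( . T], [C → ( .], [C → . ( B T], [C → . ( T], [C → . (], [T → . C], [T → . e id] }  — shift, reduce
  I2: { [C' → C .] }  — accept
  I3: { [B → ( . e e], [B → . ( e e], [B → . T], [C → ( . B T], [C → ( . T], [C → ( .], [C → . ( B T], [C → . ( T], [C → . (], [T → . C], [T → . e id] }  — shift, reduce
  I4: { [C → ( B . T], [C → . ( B T], [C → . ( T], [C → . (], [T → . C], [T → . e id] }  — shift
  I5: { [T → C .] }  — reduce
  I6: { [B → T .], [C → ( T .] }  — 2 reduces
  I7: { [T → e . id] }  — shift
  I8: { [T → e id .] }  — reduce
  I9: { [C → ( B T .] }  — reduce
  I10: { [B → ( e . e], [T → e . id] }  — shift
  I11: { [B → ( e e .] }  — reduce

I1 contains reduce item [C → ( .] and shift items [B → . ( e e], [C → . (], [C → . ( B T], [C → . ( T], [T → . e id] — shift-reduce conflict.
I3 contains reduce item [C → ( .] and shift items [B → . ( e e], [B → ( . e e], [C → . (], [C → . ( B T], [C → . ( T], [T → . e id] — shift-reduce conflict.

Answer: Yes — I1: [C → ( .] vs [B → . ( e e]; I3: [C → ( .] vs [B → . ( e e]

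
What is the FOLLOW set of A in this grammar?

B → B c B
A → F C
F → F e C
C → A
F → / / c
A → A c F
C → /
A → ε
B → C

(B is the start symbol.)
{ $, '/', 'c', 'e' }

To compute FOLLOW(A), find every occurrence of A on a right-hand side N → α A β: add FIRST(β) \ {ε}, and if β is empty or nullable also add FOLLOW(N). Iterate to a fixed point.

In C → A: A is at the end, add FOLLOW(C)
In A → A c F: A is followed by c F, add FIRST(c F) \ {ε} = { 'c' }

The FOLLOW sets referred to above (computed the same way, to a fixed point):
  FOLLOW(C) = { $, '/', 'c', 'e' }

Taking the union: FOLLOW(A) = { $, '/', 'c', 'e' }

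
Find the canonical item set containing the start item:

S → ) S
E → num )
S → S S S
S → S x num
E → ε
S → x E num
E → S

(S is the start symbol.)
First, augment the grammar with S' → S
I₀ = CLOSURE({ [S' → . S] }):
  [S' → . S] has the dot before S: add [S → . ) S], [S → . S S S], [S → . S x num], [S → . x E num]
No further items can be added.

I₀ = { [S → . ) S], [S → . S S S], [S → . S x num], [S → . x E num], [S' → . S] }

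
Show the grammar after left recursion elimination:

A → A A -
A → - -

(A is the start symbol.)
A → - - A'
A' → A - A'
A' → ε

A is directly left-recursive. The standard transformation for
  A → A α₁ | ... | A α_m | β₁ | ... | β_n
is
  A  → β₁ A' | ... | β_n A'
  A' → α₁ A' | ... | α_m A' | ε

A → - - becomes A → - - A'
A → A A - becomes A' → A - A'
Add A' → ε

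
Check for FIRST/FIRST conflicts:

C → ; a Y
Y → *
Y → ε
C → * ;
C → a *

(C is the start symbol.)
No FIRST/FIRST conflicts.

Productions for C:
  C → ; a Y: FIRST = { ';' }
  C → * ;: FIRST = { '*' }
  C → a *: FIRST = { 'a' }
Productions for Y:
  Y → *: FIRST = { '*' }
  Y → ε: FIRST = { ε }

All alternatives of each non-terminal have pairwise disjoint FIRST sets.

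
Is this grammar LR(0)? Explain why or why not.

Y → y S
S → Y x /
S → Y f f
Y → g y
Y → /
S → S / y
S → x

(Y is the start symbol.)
No. Shift-reduce conflict between [Y → y S .] and [S → S . / y]

A grammar is LR(0) if no state in the canonical LR(0) collection has:
  - both a shift item (dot before a terminal) and a complete item (shift-reduce conflict), or
  - two or more complete items (reduce-reduce conflict; the accept item [Y' → Y .] counts as a complete item here).

Augment with Y' → Y and build the canonical LR(0) collection (I0 = CLOSURE({[Y' → . Y]}), then GOTO on every symbol after a dot until no new states appear). It has 15 states:
  I0: { [Y → . /], [Y → . g y], [Y → . y S], [Y' → . Y] }  — shift
  I1: { [Y → / .] }  — reduce
  I2: { [Y' → Y .] }  — accept
  I3: { [Y → g . y] }  — shift
  I4: { [S → . S / y], [S → . Y f f], [S → . Y x /], [S → . x], [Y → . /], [Y → . g y], [Y → . y S], [Y → y . S] }  — shift
  I5: { [S → S . / y], [Y → y S .] }  — shift, reduce
  I6: { [S → Y . f f], [S → Y . x /] }  — shift
  I7: { [S → x .] }  — reduce
  I8: { [S → Y f . f] }  — shift
  I9: { [S → Y x . /] }  — shift
  I10: { [S → Y x / .] }  — reduce
  I11: { [S → Y f f .] }  — reduce
  I12: { [S → S / . y] }  — shift
  I13: { [S → S / y .] }  — reduce
  I14: { [Y → g y .] }  — reduce

Conflict in state I5:
  Shift-reduce conflict between [Y → y S .] and [S → S . / y]
So the grammar is NOT LR(0).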